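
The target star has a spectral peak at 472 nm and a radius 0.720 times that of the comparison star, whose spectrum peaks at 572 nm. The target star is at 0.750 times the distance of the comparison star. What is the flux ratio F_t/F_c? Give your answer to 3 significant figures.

Wien's law: T_t/T_c = λ_c/λ_t = 572/472 = 1.212.
L_t/L_c = (R_t/R_c)²(T_t/T_c)⁴ = (0.720)²(1.212)⁴ = 1.118.
F_t/F_c = (L_t/L_c)/(d_t/d_c)² = 1.118/(0.750)² = 1.988.

1.99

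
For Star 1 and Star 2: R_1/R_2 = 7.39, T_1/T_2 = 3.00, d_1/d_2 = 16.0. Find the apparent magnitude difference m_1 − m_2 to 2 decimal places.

L_1/L_2 = (7.39)²(3.00)⁴ = 4424.
F_1/F_2 = (L_1/L_2)/(d_1/d_2)² = 4424/256.0 = 17.28.
m_1 − m_2 = −2.5 log₁₀(17.28) = -3.09.

-3.09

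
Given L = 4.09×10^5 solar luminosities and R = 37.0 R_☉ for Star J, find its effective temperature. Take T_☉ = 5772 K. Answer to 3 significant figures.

T/T_☉ = (L/L_☉)^(1/4) / (R/R_☉)^(1/2)
T = 5772 × (4.09×10^5)^(1/4) / √(37.0) = 5772 × 25.29 / 6.083 = 2.400×10^4 K.

2.40×10^4 K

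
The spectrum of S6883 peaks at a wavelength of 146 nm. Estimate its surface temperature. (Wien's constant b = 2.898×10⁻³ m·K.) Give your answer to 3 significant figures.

T = b/λ_max = 2.898×10⁻³ / (146×10⁻⁹) = 1.985×10^4 K.

1.98×10^4 K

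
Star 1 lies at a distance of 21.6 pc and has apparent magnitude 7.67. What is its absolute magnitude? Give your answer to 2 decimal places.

M = m − 5 log₁₀(d/10 pc) = 7.67 − 5 log₁₀(21.6/10)
  = 7.67 − 5 × 0.334 = 7.67 − 1.67 = 6.00.

6.00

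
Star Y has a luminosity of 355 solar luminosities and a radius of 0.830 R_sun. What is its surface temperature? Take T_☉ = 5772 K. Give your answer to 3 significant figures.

2.75×10^4 K

T/T_☉ = (L/L_☉)^(1/4) / (R/R_☉)^(1/2)
T = 5772 × (355)^(1/4) / √(0.830) = 5772 × 4.341 / 0.9110 = 2.750×10^4 K.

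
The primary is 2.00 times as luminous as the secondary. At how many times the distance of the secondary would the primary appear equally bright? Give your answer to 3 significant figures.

1.41

Equal flux requires L_p/d_p² = L_s/d_s², so d_p/d_s = √(L_p/L_s)
= √(2.00) = 1.414.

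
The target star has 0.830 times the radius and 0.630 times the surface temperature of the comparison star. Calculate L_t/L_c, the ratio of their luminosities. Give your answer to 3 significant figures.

From the Stefan–Boltzmann law, L ∝ R²T⁴, so
L_t/L_c = (R_t/R_c)² (T_t/T_c)⁴ = (0.830)² × (0.630)⁴ = 0.6889 × 0.1575 = 0.1085.

0.109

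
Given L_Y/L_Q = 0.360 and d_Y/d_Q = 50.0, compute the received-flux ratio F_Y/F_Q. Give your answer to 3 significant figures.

F = L/(4πd²), so F_Y/F_Q = (L_Y/L_Q) / (d_Y/d_Q)²
= 0.360 / (50.0)² = 0.360 / 2500 = 1.440×10^-4.

1.44×10^-4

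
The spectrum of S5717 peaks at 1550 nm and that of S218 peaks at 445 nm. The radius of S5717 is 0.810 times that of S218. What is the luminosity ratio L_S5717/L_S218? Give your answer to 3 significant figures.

Wien's law gives T ∝ 1/λ_max, so T_S5717/T_S218 = λ_S218/λ_S5717 = 445/1550 = 0.2871.
Then L ∝ R²T⁴ gives L_S5717/L_S218 = (0.810)² × (0.2871)⁴ = 0.6561 × 0.006794 = 0.004457.

0.00446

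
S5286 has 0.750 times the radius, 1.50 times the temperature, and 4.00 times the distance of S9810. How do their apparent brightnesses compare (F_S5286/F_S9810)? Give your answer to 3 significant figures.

0.178

L_S5286/L_S9810 = (R_S5286/R_S9810)²(T_S5286/T_S9810)⁴ = (0.750)² × (1.50)⁴ = 2.848.
F_S5286/F_S9810 = (L_S5286/L_S9810)/(d_S5286/d_S9810)² = 2.848 / (4.00)² = 0.1780.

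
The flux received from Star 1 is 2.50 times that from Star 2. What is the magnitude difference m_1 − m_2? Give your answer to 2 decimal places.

m_1 − m_2 = −2.5 log₁₀(F_1/F_2) = −2.5 log₁₀(2.50) = −2.5 × (0.398) = -0.995.

-0.99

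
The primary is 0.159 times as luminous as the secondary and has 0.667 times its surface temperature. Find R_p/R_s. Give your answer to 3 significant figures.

L ∝ R²T⁴ gives R ∝ √L / T², so
R_p/R_s = √(0.159) / (0.667)² = 0.3987 / 0.4449 = 0.8963.

0.896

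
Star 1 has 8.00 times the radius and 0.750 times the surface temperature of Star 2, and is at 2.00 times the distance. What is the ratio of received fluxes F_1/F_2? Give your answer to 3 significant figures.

L_1/L_2 = (R_1/R_2)²(T_1/T_2)⁴ = (8.00)² × (0.750)⁴ = 20.25.
F_1/F_2 = (L_1/L_2)/(d_1/d_2)² = 20.25 / (2.00)² = 5.062.

5.06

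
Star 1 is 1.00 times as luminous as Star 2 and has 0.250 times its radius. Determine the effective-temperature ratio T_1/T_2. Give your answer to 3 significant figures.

2.00

L ∝ R²T⁴ gives T ∝ (L/R²)^(1/4), so
T_1/T_2 = (1.00 / 0.250²)^(1/4) = (16.00)^(1/4) = 2.000.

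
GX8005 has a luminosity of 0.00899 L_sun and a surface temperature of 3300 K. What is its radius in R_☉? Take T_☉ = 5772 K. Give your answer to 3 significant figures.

0.290 R_☉

R/R_☉ = √(L/L_☉) / (T/T_☉)² = √(0.00899) / (0.5717)²
       = 0.09482 / 0.3269 = 0.2901.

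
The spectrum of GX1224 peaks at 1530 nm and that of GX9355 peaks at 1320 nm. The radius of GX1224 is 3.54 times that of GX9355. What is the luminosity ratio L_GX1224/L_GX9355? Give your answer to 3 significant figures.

Wien's law gives T ∝ 1/λ_max, so T_GX1224/T_GX9355 = λ_GX9355/λ_GX1224 = 1320/1530 = 0.8627.
Then L ∝ R²T⁴ gives L_GX1224/L_GX9355 = (3.54)² × (0.8627)⁴ = 12.53 × 0.5540 = 6.943.

6.94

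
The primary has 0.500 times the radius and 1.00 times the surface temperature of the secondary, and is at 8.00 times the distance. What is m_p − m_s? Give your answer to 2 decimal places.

6.02

L_p/L_s = (0.500)²(1.00)⁴ = 0.2500.
F_p/F_s = (L_p/L_s)/(d_p/d_s)² = 0.2500/64.00 = 0.003906.
m_p − m_s = −2.5 log₁₀(0.003906) = 6.02.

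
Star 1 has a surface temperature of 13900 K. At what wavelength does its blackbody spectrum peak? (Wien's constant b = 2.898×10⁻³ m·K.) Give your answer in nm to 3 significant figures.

208 nm

λ_max = b/T = 2.898×10⁻³ / 13900 = 2.08×10^-7 m = 208.5 nm.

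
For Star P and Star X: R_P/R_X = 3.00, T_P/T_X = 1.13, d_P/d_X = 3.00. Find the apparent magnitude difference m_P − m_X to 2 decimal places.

L_P/L_X = (3.00)²(1.13)⁴ = 14.67.
F_P/F_X = (L_P/L_X)/(d_P/d_X)² = 14.67/9.000 = 1.630.
m_P − m_X = −2.5 log₁₀(1.630) = -0.53.

-0.53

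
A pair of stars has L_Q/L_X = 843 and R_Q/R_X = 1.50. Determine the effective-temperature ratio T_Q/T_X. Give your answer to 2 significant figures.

4.4

L ∝ R²T⁴ gives T ∝ (L/R²)^(1/4), so
T_Q/T_X = (843 / 1.50²)^(1/4) = (374.7)^(1/4) = 4.400.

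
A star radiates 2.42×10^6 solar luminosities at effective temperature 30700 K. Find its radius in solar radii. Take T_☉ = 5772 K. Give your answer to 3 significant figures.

R/R_☉ = √(L/L_☉) / (T/T_☉)² = √(2.42×10^6) / (5.319)²
       = 1556 / 28.29 = 54.99.

55.0 solar radii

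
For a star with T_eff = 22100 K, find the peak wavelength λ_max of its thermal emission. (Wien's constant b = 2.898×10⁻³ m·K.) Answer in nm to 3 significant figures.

131 nm

λ_max = b/T = 2.898×10⁻³ / 22100 = 1.31×10^-7 m = 131.1 nm.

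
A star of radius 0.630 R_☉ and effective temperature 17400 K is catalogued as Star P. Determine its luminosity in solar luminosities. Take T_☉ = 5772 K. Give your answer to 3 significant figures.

32.8 solar luminosities

L/L_☉ = (R/R_☉)² (T/T_☉)⁴ = (0.630)² × (17400/5772)⁴
       = 0.3969 × (3.015)⁴ = 0.3969 × 82.58 = 32.78.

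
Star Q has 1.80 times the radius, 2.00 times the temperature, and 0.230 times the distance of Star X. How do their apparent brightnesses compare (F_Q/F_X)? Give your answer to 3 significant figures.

L_Q/L_X = (R_Q/R_X)²(T_Q/T_X)⁴ = (1.80)² × (2.00)⁴ = 51.84.
F_Q/F_X = (L_Q/L_X)/(d_Q/d_X)² = 51.84 / (0.230)² = 980.0.

980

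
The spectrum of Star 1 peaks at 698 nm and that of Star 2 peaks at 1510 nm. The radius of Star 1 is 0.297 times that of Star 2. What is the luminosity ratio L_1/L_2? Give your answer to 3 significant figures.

1.93

Wien's law gives T ∝ 1/λ_max, so T_1/T_2 = λ_2/λ_1 = 1510/698 = 2.163.
Then L ∝ R²T⁴ gives L_1/L_2 = (0.297)² × (2.163)⁴ = 0.08821 × 21.90 = 1.932.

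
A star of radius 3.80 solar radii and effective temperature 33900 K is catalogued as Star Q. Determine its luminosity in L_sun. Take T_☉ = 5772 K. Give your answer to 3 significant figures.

1.72×10^4 L_sun

L/L_☉ = (R/R_☉)² (T/T_☉)⁴ = (3.80)² × (33900/5772)⁴
       = 14.44 × (5.873)⁴ = 14.44 × 1190 = 1.718×10^4.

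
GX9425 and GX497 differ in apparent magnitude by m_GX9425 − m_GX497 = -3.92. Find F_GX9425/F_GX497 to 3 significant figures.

37.0

F_GX9425/F_GX497 = 10^(−(m_GX9425 − m_GX497)/2.5) = 10^(3.92/2.5) = 10^1.568 = 36.98.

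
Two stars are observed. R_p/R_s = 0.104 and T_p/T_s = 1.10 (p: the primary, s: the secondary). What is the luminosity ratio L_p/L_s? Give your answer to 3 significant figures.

0.0158

From the Stefan–Boltzmann law, L ∝ R²T⁴, so
L_p/L_s = (R_p/R_s)² (T_p/T_s)⁴ = (0.104)² × (1.10)⁴ = 0.01082 × 1.464 = 0.01584.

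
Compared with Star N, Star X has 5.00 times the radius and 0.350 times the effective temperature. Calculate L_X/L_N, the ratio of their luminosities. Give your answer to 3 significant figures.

0.375

From the Stefan–Boltzmann law, L ∝ R²T⁴, so
L_X/L_N = (R_X/R_N)² (T_X/T_N)⁴ = (5.00)² × (0.350)⁴ = 25.00 × 0.01501 = 0.3752.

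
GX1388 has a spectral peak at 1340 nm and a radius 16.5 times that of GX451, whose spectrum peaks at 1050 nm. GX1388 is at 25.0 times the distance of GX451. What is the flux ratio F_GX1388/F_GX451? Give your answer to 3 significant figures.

0.164

Wien's law: T_GX1388/T_GX451 = λ_GX451/λ_GX1388 = 1050/1340 = 0.7836.
L_GX1388/L_GX451 = (R_GX1388/R_GX451)²(T_GX1388/T_GX451)⁴ = (16.5)²(0.7836)⁴ = 102.6.
F_GX1388/F_GX451 = (L_GX1388/L_GX451)/(d_GX1388/d_GX451)² = 102.6/(25.0)² = 0.1642.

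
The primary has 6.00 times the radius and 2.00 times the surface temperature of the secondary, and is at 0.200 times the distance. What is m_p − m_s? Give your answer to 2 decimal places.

L_p/L_s = (6.00)²(2.00)⁴ = 576.0.
F_p/F_s = (L_p/L_s)/(d_p/d_s)² = 576.0/0.04000 = 1.440×10^4.
m_p − m_s = −2.5 log₁₀(1.440×10^4) = -10.40.

-10.40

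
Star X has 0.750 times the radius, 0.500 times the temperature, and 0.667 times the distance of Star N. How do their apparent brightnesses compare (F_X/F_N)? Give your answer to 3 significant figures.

0.0790

L_X/L_N = (R_X/R_N)²(T_X/T_N)⁴ = (0.750)² × (0.500)⁴ = 0.03516.
F_X/F_N = (L_X/L_N)/(d_X/d_N)² = 0.03516 / (0.667)² = 0.07902.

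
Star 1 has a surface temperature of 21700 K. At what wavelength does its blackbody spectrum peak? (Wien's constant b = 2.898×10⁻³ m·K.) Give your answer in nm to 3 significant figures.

λ_max = b/T = 2.898×10⁻³ / 21700 = 1.34×10^-7 m = 133.5 nm.

134 nm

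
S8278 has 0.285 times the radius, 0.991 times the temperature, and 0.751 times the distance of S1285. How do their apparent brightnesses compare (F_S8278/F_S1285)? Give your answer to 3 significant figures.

L_S8278/L_S1285 = (R_S8278/R_S1285)²(T_S8278/T_S1285)⁴ = (0.285)² × (0.991)⁴ = 0.07834.
F_S8278/F_S1285 = (L_S8278/L_S1285)/(d_S8278/d_S1285)² = 0.07834 / (0.751)² = 0.1389.

0.139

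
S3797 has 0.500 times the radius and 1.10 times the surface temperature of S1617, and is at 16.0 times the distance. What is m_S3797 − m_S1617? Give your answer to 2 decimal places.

L_S3797/L_S1617 = (0.500)²(1.10)⁴ = 0.3660.
F_S3797/F_S1617 = (L_S3797/L_S1617)/(d_S3797/d_S1617)² = 0.3660/256.0 = 0.001430.
m_S3797 − m_S1617 = −2.5 log₁₀(0.001430) = 7.11.

7.11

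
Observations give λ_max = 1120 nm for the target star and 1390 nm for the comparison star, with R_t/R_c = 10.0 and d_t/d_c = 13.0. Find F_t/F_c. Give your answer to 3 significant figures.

Wien's law: T_t/T_c = λ_c/λ_t = 1390/1120 = 1.241.
L_t/L_c = (R_t/R_c)²(T_t/T_c)⁴ = (10.0)²(1.241)⁴ = 237.2.
F_t/F_c = (L_t/L_c)/(d_t/d_c)² = 237.2/(13.0)² = 1.404.

1.40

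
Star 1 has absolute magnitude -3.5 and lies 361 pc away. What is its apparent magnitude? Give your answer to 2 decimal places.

4.29

m = M + 5 log₁₀(d/10 pc) = -3.5 + 5 log₁₀(361/10)
  = -3.5 + 5 × 1.558 = -3.5 + 7.79 = 4.29.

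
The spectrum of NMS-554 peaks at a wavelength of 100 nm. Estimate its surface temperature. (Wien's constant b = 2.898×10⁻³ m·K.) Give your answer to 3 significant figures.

2.90×10^4 K

T = b/λ_max = 2.898×10⁻³ / (100×10⁻⁹) = 2.898×10^4 K.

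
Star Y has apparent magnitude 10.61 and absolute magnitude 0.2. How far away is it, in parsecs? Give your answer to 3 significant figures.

m − M = 5 log₁₀(d/10 pc)
10.61 − (0.2) = 10.41 = 5 log₁₀(d/10)
d = 10 × 10^(10.41/5) = 10 × 10^2.082 = 1208 pc.

1.21×10^3 pc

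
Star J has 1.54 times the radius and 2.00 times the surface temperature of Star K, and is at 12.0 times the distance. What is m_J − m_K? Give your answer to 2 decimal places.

L_J/L_K = (1.54)²(2.00)⁴ = 37.95.
F_J/F_K = (L_J/L_K)/(d_J/d_K)² = 37.95/144.0 = 0.2635.
m_J − m_K = −2.5 log₁₀(0.2635) = 1.45.

1.45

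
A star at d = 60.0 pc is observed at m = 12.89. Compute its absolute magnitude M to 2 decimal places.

M = m − 5 log₁₀(d/10 pc) = 12.89 − 5 log₁₀(60.0/10)
  = 12.89 − 5 × 0.778 = 12.89 − 3.89 = 9.00.

9.00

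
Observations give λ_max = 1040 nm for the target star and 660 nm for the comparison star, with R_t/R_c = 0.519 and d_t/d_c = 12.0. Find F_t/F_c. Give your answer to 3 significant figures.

3.03×10^-4

Wien's law: T_t/T_c = λ_c/λ_t = 660/1040 = 0.6346.
L_t/L_c = (R_t/R_c)²(T_t/T_c)⁴ = (0.519)²(0.6346)⁴ = 0.04369.
F_t/F_c = (L_t/L_c)/(d_t/d_c)² = 0.04369/(12.0)² = 3.034×10^-4.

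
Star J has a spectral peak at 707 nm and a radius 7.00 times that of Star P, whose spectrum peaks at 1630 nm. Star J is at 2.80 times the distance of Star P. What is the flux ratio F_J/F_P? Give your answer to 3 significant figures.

Wien's law: T_J/T_P = λ_P/λ_J = 1630/707 = 2.306.
L_J/L_P = (R_J/R_P)²(T_J/T_P)⁴ = (7.00)²(2.306)⁴ = 1384.
F_J/F_P = (L_J/L_P)/(d_J/d_P)² = 1384/(2.80)² = 176.6.

177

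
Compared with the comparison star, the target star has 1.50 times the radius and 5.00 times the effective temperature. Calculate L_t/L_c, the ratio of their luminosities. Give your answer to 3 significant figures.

1.41×10^3

From the Stefan–Boltzmann law, L ∝ R²T⁴, so
L_t/L_c = (R_t/R_c)² (T_t/T_c)⁴ = (1.50)² × (5.00)⁴ = 2.250 × 625.0 = 1406.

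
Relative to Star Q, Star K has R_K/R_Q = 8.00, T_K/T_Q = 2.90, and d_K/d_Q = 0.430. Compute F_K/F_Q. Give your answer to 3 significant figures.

L_K/L_Q = (R_K/R_Q)²(T_K/T_Q)⁴ = (8.00)² × (2.90)⁴ = 4527.
F_K/F_Q = (L_K/L_Q)/(d_K/d_Q)² = 4527 / (0.430)² = 2.448×10^4.

2.45×10^4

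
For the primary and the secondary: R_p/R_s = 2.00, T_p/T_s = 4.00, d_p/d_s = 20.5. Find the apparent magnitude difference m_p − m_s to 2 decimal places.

L_p/L_s = (2.00)²(4.00)⁴ = 1024.
F_p/F_s = (L_p/L_s)/(d_p/d_s)² = 1024/420.2 = 2.437.
m_p − m_s = −2.5 log₁₀(2.437) = -0.97.

-0.97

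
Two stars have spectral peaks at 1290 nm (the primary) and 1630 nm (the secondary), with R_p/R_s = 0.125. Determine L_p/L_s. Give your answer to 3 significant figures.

Wien's law gives T ∝ 1/λ_max, so T_p/T_s = λ_s/λ_p = 1630/1290 = 1.264.
Then L ∝ R²T⁴ gives L_p/L_s = (0.125)² × (1.264)⁴ = 0.01562 × 2.549 = 0.03983.

0.0398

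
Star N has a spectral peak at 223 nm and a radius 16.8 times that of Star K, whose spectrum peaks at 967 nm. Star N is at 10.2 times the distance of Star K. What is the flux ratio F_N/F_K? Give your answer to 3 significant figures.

959

Wien's law: T_N/T_K = λ_K/λ_N = 967/223 = 4.336.
L_N/L_K = (R_N/R_K)²(T_N/T_K)⁴ = (16.8)²(4.336)⁴ = 9.979×10^4.
F_N/F_K = (L_N/L_K)/(d_N/d_K)² = 9.979×10^4/(10.2)² = 959.2.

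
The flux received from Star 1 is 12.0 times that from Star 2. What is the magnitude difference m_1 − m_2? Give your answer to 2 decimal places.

m_1 − m_2 = −2.5 log₁₀(F_1/F_2) = −2.5 log₁₀(12.0) = −2.5 × (1.079) = -2.698.

-2.70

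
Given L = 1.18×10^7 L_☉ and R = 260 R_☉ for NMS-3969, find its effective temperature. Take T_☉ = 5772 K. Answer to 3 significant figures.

2.10×10^4 K

T/T_☉ = (L/L_☉)^(1/4) / (R/R_☉)^(1/2)
T = 5772 × (1.18×10^7)^(1/4) / √(260) = 5772 × 58.61 / 16.12 = 2.098×10^4 K.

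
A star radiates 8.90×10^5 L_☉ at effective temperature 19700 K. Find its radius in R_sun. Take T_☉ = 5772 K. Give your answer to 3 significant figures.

81.0 R_sun

R/R_☉ = √(L/L_☉) / (T/T_☉)² = √(8.90×10^5) / (3.413)²
       = 943.4 / 11.65 = 80.99.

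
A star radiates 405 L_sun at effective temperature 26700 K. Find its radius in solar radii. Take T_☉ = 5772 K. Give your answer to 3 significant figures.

0.940 solar radii

R/R_☉ = √(L/L_☉) / (T/T_☉)² = √(405) / (4.626)²
       = 20.12 / 21.40 = 0.9405.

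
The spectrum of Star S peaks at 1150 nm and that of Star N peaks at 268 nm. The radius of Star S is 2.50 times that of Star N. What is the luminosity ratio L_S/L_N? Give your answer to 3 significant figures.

0.0184

Wien's law gives T ∝ 1/λ_max, so T_S/T_N = λ_N/λ_S = 268/1150 = 0.2330.
Then L ∝ R²T⁴ gives L_S/L_N = (2.50)² × (0.2330)⁴ = 6.250 × 0.002949 = 0.01843.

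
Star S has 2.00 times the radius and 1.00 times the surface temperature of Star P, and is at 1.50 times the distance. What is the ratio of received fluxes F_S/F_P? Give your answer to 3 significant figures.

L_S/L_P = (R_S/R_P)²(T_S/T_P)⁴ = (2.00)² × (1.00)⁴ = 4.000.
F_S/F_P = (L_S/L_P)/(d_S/d_P)² = 4.000 / (1.50)² = 1.778.

1.78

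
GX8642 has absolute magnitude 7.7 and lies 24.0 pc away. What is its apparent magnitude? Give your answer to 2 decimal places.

9.60

m = M + 5 log₁₀(d/10 pc) = 7.7 + 5 log₁₀(24.0/10)
  = 7.7 + 5 × 0.380 = 7.7 + 1.90 = 9.60.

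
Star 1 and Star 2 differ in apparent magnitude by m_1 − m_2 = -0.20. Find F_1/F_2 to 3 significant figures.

F_1/F_2 = 10^(−(m_1 − m_2)/2.5) = 10^(0.20/2.5) = 10^0.080 = 1.202.

1.20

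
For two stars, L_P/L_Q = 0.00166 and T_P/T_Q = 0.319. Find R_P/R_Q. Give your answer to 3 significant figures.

0.400

L ∝ R²T⁴ gives R ∝ √L / T², so
R_P/R_Q = √(0.00166) / (0.319)² = 0.04074 / 0.1018 = 0.4004.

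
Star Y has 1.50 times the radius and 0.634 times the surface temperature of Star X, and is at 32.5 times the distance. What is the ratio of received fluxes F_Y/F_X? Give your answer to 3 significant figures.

L_Y/L_X = (R_Y/R_X)²(T_Y/T_X)⁴ = (1.50)² × (0.634)⁴ = 0.3635.
F_Y/F_X = (L_Y/L_X)/(d_Y/d_X)² = 0.3635 / (32.5)² = 3.442×10^-4.

3.44×10^-4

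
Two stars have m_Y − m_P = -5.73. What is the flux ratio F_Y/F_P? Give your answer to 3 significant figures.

196

F_Y/F_P = 10^(−(m_Y − m_P)/2.5) = 10^(5.73/2.5) = 10^2.292 = 195.9.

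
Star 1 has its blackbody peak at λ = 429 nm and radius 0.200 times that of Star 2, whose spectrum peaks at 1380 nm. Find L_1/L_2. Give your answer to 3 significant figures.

Wien's law gives T ∝ 1/λ_max, so T_1/T_2 = λ_2/λ_1 = 1380/429 = 3.217.
Then L ∝ R²T⁴ gives L_1/L_2 = (0.200)² × (3.217)⁴ = 0.04000 × 107.1 = 4.283.

4.28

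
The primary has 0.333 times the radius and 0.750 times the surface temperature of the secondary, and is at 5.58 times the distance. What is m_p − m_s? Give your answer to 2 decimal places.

7.37

L_p/L_s = (0.333)²(0.750)⁴ = 0.03509.
F_p/F_s = (L_p/L_s)/(d_p/d_s)² = 0.03509/31.14 = 0.001127.
m_p − m_s = −2.5 log₁₀(0.001127) = 7.37.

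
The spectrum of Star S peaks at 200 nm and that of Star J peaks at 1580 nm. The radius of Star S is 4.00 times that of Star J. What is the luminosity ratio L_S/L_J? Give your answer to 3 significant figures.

6.23×10^4

Wien's law gives T ∝ 1/λ_max, so T_S/T_J = λ_J/λ_S = 1580/200 = 7.900.
Then L ∝ R²T⁴ gives L_S/L_J = (4.00)² × (7.900)⁴ = 16.00 × 3895 = 6.232×10^4.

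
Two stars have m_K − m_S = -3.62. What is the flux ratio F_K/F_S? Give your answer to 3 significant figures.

28.1

F_K/F_S = 10^(−(m_K − m_S)/2.5) = 10^(3.62/2.5) = 10^1.448 = 28.05.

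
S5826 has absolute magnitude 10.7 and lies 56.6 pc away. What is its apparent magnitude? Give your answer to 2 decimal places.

m = M + 5 log₁₀(d/10 pc) = 10.7 + 5 log₁₀(56.6/10)
  = 10.7 + 5 × 0.753 = 10.7 + 3.76 = 14.46.

14.46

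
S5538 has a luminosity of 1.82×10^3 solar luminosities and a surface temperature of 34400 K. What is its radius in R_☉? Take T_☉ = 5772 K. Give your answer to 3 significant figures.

R/R_☉ = √(L/L_☉) / (T/T_☉)² = √(1.82×10^3) / (5.960)²
       = 42.66 / 35.52 = 1.201.

1.20 R_☉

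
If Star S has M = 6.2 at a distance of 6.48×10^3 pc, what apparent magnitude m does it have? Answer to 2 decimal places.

20.26

m = M + 5 log₁₀(d/10 pc) = 6.2 + 5 log₁₀(6.48×10^3/10)
  = 6.2 + 5 × 2.812 = 6.2 + 14.06 = 20.26.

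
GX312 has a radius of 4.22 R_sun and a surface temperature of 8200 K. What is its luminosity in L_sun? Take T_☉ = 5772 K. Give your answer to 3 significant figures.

L/L_☉ = (R/R_☉)² (T/T_☉)⁴ = (4.22)² × (8200/5772)⁴
       = 17.81 × (1.421)⁴ = 17.81 × 4.073 = 72.54.

72.5 L_sun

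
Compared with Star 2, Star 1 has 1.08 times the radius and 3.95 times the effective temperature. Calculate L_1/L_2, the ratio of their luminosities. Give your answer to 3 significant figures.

284

From the Stefan–Boltzmann law, L ∝ R²T⁴, so
L_1/L_2 = (R_1/R_2)² (T_1/T_2)⁴ = (1.08)² × (3.95)⁴ = 1.166 × 243.4 = 283.9.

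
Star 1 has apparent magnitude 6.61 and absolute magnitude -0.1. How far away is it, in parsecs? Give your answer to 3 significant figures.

m − M = 5 log₁₀(d/10 pc)
6.61 − (-0.1) = 6.71 = 5 log₁₀(d/10)
d = 10 × 10^(6.71/5) = 10 × 10^1.342 = 219.8 pc.

220 pc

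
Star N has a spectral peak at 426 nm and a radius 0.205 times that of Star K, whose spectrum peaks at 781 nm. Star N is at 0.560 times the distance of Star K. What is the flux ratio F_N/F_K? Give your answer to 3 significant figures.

1.51

Wien's law: T_N/T_K = λ_K/λ_N = 781/426 = 1.833.
L_N/L_K = (R_N/R_K)²(T_N/T_K)⁴ = (0.205)²(1.833)⁴ = 0.4748.
F_N/F_K = (L_N/L_K)/(d_N/d_K)² = 0.4748/(0.560)² = 1.514.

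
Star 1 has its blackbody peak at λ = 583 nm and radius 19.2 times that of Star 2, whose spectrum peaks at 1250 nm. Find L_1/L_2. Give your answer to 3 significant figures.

Wien's law gives T ∝ 1/λ_max, so T_1/T_2 = λ_2/λ_1 = 1250/583 = 2.144.
Then L ∝ R²T⁴ gives L_1/L_2 = (19.2)² × (2.144)⁴ = 368.6 × 21.13 = 7791.

7.79×10^3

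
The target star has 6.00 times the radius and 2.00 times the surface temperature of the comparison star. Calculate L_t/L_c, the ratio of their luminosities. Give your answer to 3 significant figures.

576

From the Stefan–Boltzmann law, L ∝ R²T⁴, so
L_t/L_c = (R_t/R_c)² (T_t/T_c)⁴ = (6.00)² × (2.00)⁴ = 36.00 × 16.00 = 576.0.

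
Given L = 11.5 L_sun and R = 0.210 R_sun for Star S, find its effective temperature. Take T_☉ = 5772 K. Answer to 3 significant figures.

2.32×10^4 K

T/T_☉ = (L/L_☉)^(1/4) / (R/R_☉)^(1/2)
T = 5772 × (11.5)^(1/4) / √(0.210) = 5772 × 1.842 / 0.4583 = 2.319×10^4 K.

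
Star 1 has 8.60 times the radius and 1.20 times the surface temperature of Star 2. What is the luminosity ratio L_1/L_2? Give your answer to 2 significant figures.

From the Stefan–Boltzmann law, L ∝ R²T⁴, so
L_1/L_2 = (R_1/R_2)² (T_1/T_2)⁴ = (8.60)² × (1.20)⁴ = 73.96 × 2.074 = 153.4.

1.5×10^2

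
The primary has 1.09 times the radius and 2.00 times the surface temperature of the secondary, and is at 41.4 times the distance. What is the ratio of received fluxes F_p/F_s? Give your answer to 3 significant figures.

L_p/L_s = (R_p/R_s)²(T_p/T_s)⁴ = (1.09)² × (2.00)⁴ = 19.01.
F_p/F_s = (L_p/L_s)/(d_p/d_s)² = 19.01 / (41.4)² = 0.01109.

0.0111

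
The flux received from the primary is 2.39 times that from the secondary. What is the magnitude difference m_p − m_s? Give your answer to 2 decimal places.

-0.95

m_p − m_s = −2.5 log₁₀(F_p/F_s) = −2.5 log₁₀(2.39) = −2.5 × (0.378) = -0.946.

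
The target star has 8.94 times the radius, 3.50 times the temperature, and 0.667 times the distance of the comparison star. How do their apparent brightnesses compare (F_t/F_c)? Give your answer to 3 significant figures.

L_t/L_c = (R_t/R_c)²(T_t/T_c)⁴ = (8.94)² × (3.50)⁴ = 1.199×10^4.
F_t/F_c = (L_t/L_c)/(d_t/d_c)² = 1.199×10^4 / (0.667)² = 2.696×10^4.

2.70×10^4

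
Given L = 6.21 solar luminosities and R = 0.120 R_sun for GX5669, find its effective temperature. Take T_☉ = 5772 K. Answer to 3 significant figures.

2.63×10^4 K

T/T_☉ = (L/L_☉)^(1/4) / (R/R_☉)^(1/2)
T = 5772 × (6.21)^(1/4) / √(0.120) = 5772 × 1.579 / 0.3464 = 2.630×10^4 K.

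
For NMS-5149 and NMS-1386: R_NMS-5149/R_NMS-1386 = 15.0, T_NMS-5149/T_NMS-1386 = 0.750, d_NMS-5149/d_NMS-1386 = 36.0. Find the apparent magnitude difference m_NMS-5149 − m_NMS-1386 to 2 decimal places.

L_NMS-5149/L_NMS-1386 = (15.0)²(0.750)⁴ = 71.19.
F_NMS-5149/F_NMS-1386 = (L_NMS-5149/L_NMS-1386)/(d_NMS-5149/d_NMS-1386)² = 71.19/1296 = 0.05493.
m_NMS-5149 − m_NMS-1386 = −2.5 log₁₀(0.05493) = 3.15.

3.15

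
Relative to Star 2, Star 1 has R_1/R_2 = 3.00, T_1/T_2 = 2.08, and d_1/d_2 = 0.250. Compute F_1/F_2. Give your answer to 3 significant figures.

L_1/L_2 = (R_1/R_2)²(T_1/T_2)⁴ = (3.00)² × (2.08)⁴ = 168.5.
F_1/F_2 = (L_1/L_2)/(d_1/d_2)² = 168.5 / (0.250)² = 2695.

2.70×10^3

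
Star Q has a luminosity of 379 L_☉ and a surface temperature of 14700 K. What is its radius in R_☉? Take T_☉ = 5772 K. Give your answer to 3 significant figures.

3.00 R_☉

R/R_☉ = √(L/L_☉) / (T/T_☉)² = √(379) / (2.547)²
       = 19.47 / 6.486 = 3.001.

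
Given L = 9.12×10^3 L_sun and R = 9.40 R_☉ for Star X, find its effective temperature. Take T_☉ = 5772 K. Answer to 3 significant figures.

T/T_☉ = (L/L_☉)^(1/4) / (R/R_☉)^(1/2)
T = 5772 × (9.12×10^3)^(1/4) / √(9.40) = 5772 × 9.772 / 3.066 = 1.840×10^4 K.

1.84×10^4 K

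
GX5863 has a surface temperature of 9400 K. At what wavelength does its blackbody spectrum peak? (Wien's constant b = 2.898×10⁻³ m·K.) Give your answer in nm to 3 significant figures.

λ_max = b/T = 2.898×10⁻³ / 9400 = 3.08×10^-7 m = 308.3 nm.

308 nm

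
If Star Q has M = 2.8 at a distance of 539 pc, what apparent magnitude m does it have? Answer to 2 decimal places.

11.46

m = M + 5 log₁₀(d/10 pc) = 2.8 + 5 log₁₀(539/10)
  = 2.8 + 5 × 1.732 = 2.8 + 8.66 = 11.46.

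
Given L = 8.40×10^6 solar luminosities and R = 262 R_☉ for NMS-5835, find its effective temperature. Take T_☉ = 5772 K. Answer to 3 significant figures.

T/T_☉ = (L/L_☉)^(1/4) / (R/R_☉)^(1/2)
T = 5772 × (8.40×10^6)^(1/4) / √(262) = 5772 × 53.84 / 16.19 = 1.920×10^4 K.

1.92×10^4 K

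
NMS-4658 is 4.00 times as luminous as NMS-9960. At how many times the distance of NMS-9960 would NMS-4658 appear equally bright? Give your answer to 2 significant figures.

2.0

Equal flux requires L_NMS-4658/d_NMS-4658² = L_NMS-9960/d_NMS-9960², so d_NMS-4658/d_NMS-9960 = √(L_NMS-4658/L_NMS-9960)
= √(4.00) = 2.000.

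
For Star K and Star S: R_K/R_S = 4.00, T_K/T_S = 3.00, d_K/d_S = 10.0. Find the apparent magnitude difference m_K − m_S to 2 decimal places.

-2.78

L_K/L_S = (4.00)²(3.00)⁴ = 1296.
F_K/F_S = (L_K/L_S)/(d_K/d_S)² = 1296/100.0 = 12.96.
m_K − m_S = −2.5 log₁₀(12.96) = -2.78.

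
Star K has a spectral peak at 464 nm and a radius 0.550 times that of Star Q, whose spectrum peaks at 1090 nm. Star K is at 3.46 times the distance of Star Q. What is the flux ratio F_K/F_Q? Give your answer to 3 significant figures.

0.769

Wien's law: T_K/T_Q = λ_Q/λ_K = 1090/464 = 2.349.
L_K/L_Q = (R_K/R_Q)²(T_K/T_Q)⁴ = (0.550)²(2.349)⁴ = 9.212.
F_K/F_Q = (L_K/L_Q)/(d_K/d_Q)² = 9.212/(3.46)² = 0.7695.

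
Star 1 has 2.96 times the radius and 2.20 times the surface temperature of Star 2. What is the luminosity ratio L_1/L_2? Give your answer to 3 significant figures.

205

From the Stefan–Boltzmann law, L ∝ R²T⁴, so
L_1/L_2 = (R_1/R_2)² (T_1/T_2)⁴ = (2.96)² × (2.20)⁴ = 8.762 × 23.43 = 205.2.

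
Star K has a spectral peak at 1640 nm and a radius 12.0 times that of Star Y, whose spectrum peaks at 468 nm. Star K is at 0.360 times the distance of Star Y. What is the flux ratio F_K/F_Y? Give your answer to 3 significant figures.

7.37

Wien's law: T_K/T_Y = λ_Y/λ_K = 468/1640 = 0.2854.
L_K/L_Y = (R_K/R_Y)²(T_K/T_Y)⁴ = (12.0)²(0.2854)⁴ = 0.9549.
F_K/F_Y = (L_K/L_Y)/(d_K/d_Y)² = 0.9549/(0.360)² = 7.368.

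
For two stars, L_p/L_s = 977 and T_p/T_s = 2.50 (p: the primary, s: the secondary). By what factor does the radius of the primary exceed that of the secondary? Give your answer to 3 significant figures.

L ∝ R²T⁴ gives R ∝ √L / T², so
R_p/R_s = √(977) / (2.50)² = 31.26 / 6.250 = 5.001.

5.00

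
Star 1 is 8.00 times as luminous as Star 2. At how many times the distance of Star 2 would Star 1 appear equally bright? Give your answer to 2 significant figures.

2.8

Equal flux requires L_1/d_1² = L_2/d_2², so d_1/d_2 = √(L_1/L_2)
= √(8.00) = 2.828.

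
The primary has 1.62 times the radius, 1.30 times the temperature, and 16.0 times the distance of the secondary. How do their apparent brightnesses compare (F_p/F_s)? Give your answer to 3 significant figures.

L_p/L_s = (R_p/R_s)²(T_p/T_s)⁴ = (1.62)² × (1.30)⁴ = 7.496.
F_p/F_s = (L_p/L_s)/(d_p/d_s)² = 7.496 / (16.0)² = 0.02928.

0.0293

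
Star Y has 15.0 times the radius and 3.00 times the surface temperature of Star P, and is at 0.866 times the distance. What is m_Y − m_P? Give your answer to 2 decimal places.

L_Y/L_P = (15.0)²(3.00)⁴ = 1.822×10^4.
F_Y/F_P = (L_Y/L_P)/(d_Y/d_P)² = 1.822×10^4/0.7500 = 2.430×10^4.
m_Y − m_P = −2.5 log₁₀(2.430×10^4) = -10.96.

-10.96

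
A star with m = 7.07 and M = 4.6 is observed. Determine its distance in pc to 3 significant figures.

31.2 pc

m − M = 5 log₁₀(d/10 pc)
7.07 − (4.6) = 2.47 = 5 log₁₀(d/10)
d = 10 × 10^(2.47/5) = 10 × 10^0.494 = 31.19 pc.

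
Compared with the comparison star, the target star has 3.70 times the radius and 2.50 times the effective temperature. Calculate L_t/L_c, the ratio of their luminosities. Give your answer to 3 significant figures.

From the Stefan–Boltzmann law, L ∝ R²T⁴, so
L_t/L_c = (R_t/R_c)² (T_t/T_c)⁴ = (3.70)² × (2.50)⁴ = 13.69 × 39.06 = 534.8.

535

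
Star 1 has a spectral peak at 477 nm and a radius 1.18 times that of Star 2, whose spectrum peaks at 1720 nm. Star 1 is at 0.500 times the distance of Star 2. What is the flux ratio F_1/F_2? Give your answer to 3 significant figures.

942

Wien's law: T_1/T_2 = λ_2/λ_1 = 1720/477 = 3.606.
L_1/L_2 = (R_1/R_2)²(T_1/T_2)⁴ = (1.18)²(3.606)⁴ = 235.4.
F_1/F_2 = (L_1/L_2)/(d_1/d_2)² = 235.4/(0.500)² = 941.6.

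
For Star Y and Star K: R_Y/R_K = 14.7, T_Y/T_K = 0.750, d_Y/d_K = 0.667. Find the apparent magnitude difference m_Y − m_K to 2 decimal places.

L_Y/L_K = (14.7)²(0.750)⁴ = 68.37.
F_Y/F_K = (L_Y/L_K)/(d_Y/d_K)² = 68.37/0.4449 = 153.7.
m_Y − m_K = −2.5 log₁₀(153.7) = -5.47.

-5.47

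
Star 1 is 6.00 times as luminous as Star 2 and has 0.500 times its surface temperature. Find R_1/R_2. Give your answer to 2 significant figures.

9.8

L ∝ R²T⁴ gives R ∝ √L / T², so
R_1/R_2 = √(6.00) / (0.500)² = 2.449 / 0.2500 = 9.798.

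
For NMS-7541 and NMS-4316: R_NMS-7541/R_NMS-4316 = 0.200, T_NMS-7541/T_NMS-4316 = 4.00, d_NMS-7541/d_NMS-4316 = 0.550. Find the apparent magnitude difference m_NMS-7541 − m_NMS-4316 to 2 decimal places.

-3.82

L_NMS-7541/L_NMS-4316 = (0.200)²(4.00)⁴ = 10.24.
F_NMS-7541/F_NMS-4316 = (L_NMS-7541/L_NMS-4316)/(d_NMS-7541/d_NMS-4316)² = 10.24/0.3025 = 33.85.
m_NMS-7541 − m_NMS-4316 = −2.5 log₁₀(33.85) = -3.82.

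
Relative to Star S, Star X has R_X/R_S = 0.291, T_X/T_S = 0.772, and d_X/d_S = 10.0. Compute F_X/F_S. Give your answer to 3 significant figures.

3.01×10^-4

L_X/L_S = (R_X/R_S)²(T_X/T_S)⁴ = (0.291)² × (0.772)⁴ = 0.03008.
F_X/F_S = (L_X/L_S)/(d_X/d_S)² = 0.03008 / (10.0)² = 3.008×10^-4.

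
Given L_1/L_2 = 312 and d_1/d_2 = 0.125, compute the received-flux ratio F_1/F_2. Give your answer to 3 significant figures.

2.00×10^4

F = L/(4πd²), so F_1/F_2 = (L_1/L_2) / (d_1/d_2)²
= 312 / (0.125)² = 312 / 0.01562 = 1.997×10^4.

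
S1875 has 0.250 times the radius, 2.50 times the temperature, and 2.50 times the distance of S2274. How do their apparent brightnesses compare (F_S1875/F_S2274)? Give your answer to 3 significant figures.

L_S1875/L_S2274 = (R_S1875/R_S2274)²(T_S1875/T_S2274)⁴ = (0.250)² × (2.50)⁴ = 2.441.
F_S1875/F_S2274 = (L_S1875/L_S2274)/(d_S1875/d_S2274)² = 2.441 / (2.50)² = 0.3906.

0.391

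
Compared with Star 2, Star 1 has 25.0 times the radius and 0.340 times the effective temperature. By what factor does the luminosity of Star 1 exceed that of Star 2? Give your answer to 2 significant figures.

From the Stefan–Boltzmann law, L ∝ R²T⁴, so
L_1/L_2 = (R_1/R_2)² (T_1/T_2)⁴ = (25.0)² × (0.340)⁴ = 625.0 × 0.01336 = 8.352.

8.4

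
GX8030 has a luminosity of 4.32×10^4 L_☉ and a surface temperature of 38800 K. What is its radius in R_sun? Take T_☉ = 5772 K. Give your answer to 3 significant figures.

R/R_☉ = √(L/L_☉) / (T/T_☉)² = √(4.32×10^4) / (6.722)²
       = 207.8 / 45.19 = 4.600.

4.60 R_sun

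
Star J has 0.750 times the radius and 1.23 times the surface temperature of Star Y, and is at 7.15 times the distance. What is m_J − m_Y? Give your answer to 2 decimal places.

4.00

L_J/L_Y = (0.750)²(1.23)⁴ = 1.287.
F_J/F_Y = (L_J/L_Y)/(d_J/d_Y)² = 1.287/51.12 = 0.02518.
m_J − m_Y = −2.5 log₁₀(0.02518) = 4.00.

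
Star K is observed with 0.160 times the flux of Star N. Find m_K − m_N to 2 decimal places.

1.99

m_K − m_N = −2.5 log₁₀(F_K/F_N) = −2.5 log₁₀(0.160) = −2.5 × (-0.796) = 1.990.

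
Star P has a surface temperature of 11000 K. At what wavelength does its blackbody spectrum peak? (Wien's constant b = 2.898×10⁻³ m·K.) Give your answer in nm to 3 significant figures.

263 nm

λ_max = b/T = 2.898×10⁻³ / 11000 = 2.63×10^-7 m = 263.5 nm.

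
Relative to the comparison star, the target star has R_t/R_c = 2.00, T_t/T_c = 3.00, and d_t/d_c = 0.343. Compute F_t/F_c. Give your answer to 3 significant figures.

2.75×10^3

L_t/L_c = (R_t/R_c)²(T_t/T_c)⁴ = (2.00)² × (3.00)⁴ = 324.0.
F_t/F_c = (L_t/L_c)/(d_t/d_c)² = 324.0 / (0.343)² = 2754.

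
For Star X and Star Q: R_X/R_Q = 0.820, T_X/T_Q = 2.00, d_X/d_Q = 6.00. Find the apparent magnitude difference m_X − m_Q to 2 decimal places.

1.31

L_X/L_Q = (0.820)²(2.00)⁴ = 10.76.
F_X/F_Q = (L_X/L_Q)/(d_X/d_Q)² = 10.76/36.00 = 0.2988.
m_X − m_Q = −2.5 log₁₀(0.2988) = 1.31.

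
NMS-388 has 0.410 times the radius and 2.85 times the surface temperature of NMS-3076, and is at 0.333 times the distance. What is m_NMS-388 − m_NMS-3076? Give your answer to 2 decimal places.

L_NMS-388/L_NMS-3076 = (0.410)²(2.85)⁴ = 11.09.
F_NMS-388/F_NMS-3076 = (L_NMS-388/L_NMS-3076)/(d_NMS-388/d_NMS-3076)² = 11.09/0.1109 = 100.0.
m_NMS-388 − m_NMS-3076 = −2.5 log₁₀(100.0) = -5.00.

-5.00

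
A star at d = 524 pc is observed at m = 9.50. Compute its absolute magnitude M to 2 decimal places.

0.90

M = m − 5 log₁₀(d/10 pc) = 9.50 − 5 log₁₀(524/10)
  = 9.50 − 5 × 1.719 = 9.50 − 8.60 = 0.90.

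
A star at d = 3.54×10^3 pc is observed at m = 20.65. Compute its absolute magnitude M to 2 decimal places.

M = m − 5 log₁₀(d/10 pc) = 20.65 − 5 log₁₀(3.54×10^3/10)
  = 20.65 − 5 × 2.549 = 20.65 − 12.75 = 7.90.

7.90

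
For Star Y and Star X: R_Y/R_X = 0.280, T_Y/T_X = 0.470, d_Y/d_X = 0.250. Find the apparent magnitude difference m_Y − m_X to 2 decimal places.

3.03

L_Y/L_X = (0.280)²(0.470)⁴ = 0.003826.
F_Y/F_X = (L_Y/L_X)/(d_Y/d_X)² = 0.003826/0.06250 = 0.06121.
m_Y − m_X = −2.5 log₁₀(0.06121) = 3.03.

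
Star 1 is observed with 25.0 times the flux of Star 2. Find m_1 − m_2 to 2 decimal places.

m_1 − m_2 = −2.5 log₁₀(F_1/F_2) = −2.5 log₁₀(25.0) = −2.5 × (1.398) = -3.495.

-3.49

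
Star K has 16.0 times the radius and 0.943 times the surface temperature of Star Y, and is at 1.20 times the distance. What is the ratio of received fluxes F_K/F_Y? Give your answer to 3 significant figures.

141

L_K/L_Y = (R_K/R_Y)²(T_K/T_Y)⁴ = (16.0)² × (0.943)⁴ = 202.4.
F_K/F_Y = (L_K/L_Y)/(d_K/d_Y)² = 202.4 / (1.20)² = 140.6.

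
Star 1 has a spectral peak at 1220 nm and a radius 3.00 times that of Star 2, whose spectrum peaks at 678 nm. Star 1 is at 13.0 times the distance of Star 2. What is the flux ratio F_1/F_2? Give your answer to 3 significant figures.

Wien's law: T_1/T_2 = λ_2/λ_1 = 678/1220 = 0.5557.
L_1/L_2 = (R_1/R_2)²(T_1/T_2)⁴ = (3.00)²(0.5557)⁴ = 0.8585.
F_1/F_2 = (L_1/L_2)/(d_1/d_2)² = 0.8585/(13.0)² = 0.005080.

0.00508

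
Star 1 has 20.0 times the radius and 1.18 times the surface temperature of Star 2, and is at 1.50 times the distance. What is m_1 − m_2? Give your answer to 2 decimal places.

L_1/L_2 = (20.0)²(1.18)⁴ = 775.5.
F_1/F_2 = (L_1/L_2)/(d_1/d_2)² = 775.5/2.250 = 344.7.
m_1 − m_2 = −2.5 log₁₀(344.7) = -6.34.

-6.34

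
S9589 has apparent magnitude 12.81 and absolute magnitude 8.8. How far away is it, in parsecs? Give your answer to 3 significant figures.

63.4 pc

m − M = 5 log₁₀(d/10 pc)
12.81 − (8.8) = 4.01 = 5 log₁₀(d/10)
d = 10 × 10^(4.01/5) = 10 × 10^0.802 = 63.39 pc.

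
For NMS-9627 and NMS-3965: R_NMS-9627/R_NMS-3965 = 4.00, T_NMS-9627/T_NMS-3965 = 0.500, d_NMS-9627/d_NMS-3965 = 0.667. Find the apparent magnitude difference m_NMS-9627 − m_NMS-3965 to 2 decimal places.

L_NMS-9627/L_NMS-3965 = (4.00)²(0.500)⁴ = 1.000.
F_NMS-9627/F_NMS-3965 = (L_NMS-9627/L_NMS-3965)/(d_NMS-9627/d_NMS-3965)² = 1.000/0.4449 = 2.248.
m_NMS-9627 − m_NMS-3965 = −2.5 log₁₀(2.248) = -0.88.

-0.88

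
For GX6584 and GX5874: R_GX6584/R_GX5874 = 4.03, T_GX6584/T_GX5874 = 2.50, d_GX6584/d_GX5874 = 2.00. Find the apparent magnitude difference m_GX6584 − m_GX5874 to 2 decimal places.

L_GX6584/L_GX5874 = (4.03)²(2.50)⁴ = 634.4.
F_GX6584/F_GX5874 = (L_GX6584/L_GX5874)/(d_GX6584/d_GX5874)² = 634.4/4.000 = 158.6.
m_GX6584 − m_GX5874 = −2.5 log₁₀(158.6) = -5.50.

-5.50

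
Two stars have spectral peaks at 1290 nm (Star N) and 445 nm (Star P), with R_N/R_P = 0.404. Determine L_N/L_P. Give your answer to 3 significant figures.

0.00231

Wien's law gives T ∝ 1/λ_max, so T_N/T_P = λ_P/λ_N = 445/1290 = 0.3450.
Then L ∝ R²T⁴ gives L_N/L_P = (0.404)² × (0.3450)⁴ = 0.1632 × 0.01416 = 0.002311.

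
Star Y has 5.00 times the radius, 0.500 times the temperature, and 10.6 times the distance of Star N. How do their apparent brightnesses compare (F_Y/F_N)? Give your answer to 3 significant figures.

L_Y/L_N = (R_Y/R_N)²(T_Y/T_N)⁴ = (5.00)² × (0.500)⁴ = 1.562.
F_Y/F_N = (L_Y/L_N)/(d_Y/d_N)² = 1.562 / (10.6)² = 0.01391.

0.0139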